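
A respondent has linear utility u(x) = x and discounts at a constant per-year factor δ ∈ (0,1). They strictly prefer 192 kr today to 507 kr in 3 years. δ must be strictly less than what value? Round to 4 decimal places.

The preference means 192 > δ^3·507.
So δ^3 < 192/507 = 0.37870; taking the cube root of both positive sides preserves the inequality.
δ < (192/507)^(1/3) ≈ 0.7235.

δ < 0.7235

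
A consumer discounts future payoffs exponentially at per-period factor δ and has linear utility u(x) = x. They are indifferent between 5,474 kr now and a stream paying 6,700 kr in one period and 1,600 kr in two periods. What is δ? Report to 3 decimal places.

δ ≈ 0.700

Equating present values: 5474 = 6700δ + 1600δ².
That is, 1600δ² + 6700δ − 5474 = 0, a quadratic in δ.
By the quadratic formula (taking the positive root), δ = (−6700 + √79923600.00) / 3200 ≈ 0.700.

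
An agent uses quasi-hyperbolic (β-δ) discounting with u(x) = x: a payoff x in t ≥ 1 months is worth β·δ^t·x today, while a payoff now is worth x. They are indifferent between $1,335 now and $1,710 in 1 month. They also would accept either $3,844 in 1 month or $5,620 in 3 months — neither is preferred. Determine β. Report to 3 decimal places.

From the later pair, β·δ^1·3844 = β·δ^3·5620; dividing through, δ^2 = 3844/5620 = 0.68399, so δ = 0.82703.
The first indifference: 1335 = β·δ·1710, so β = 1335/(δ·1710) = 1335/(0.82703·1710) ≈ 0.944.

β ≈ 0.944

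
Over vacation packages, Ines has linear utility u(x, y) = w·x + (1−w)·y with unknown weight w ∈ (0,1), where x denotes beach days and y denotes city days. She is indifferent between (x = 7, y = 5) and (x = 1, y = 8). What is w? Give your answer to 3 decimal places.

u(7,5) = u(1,8) means w·7 + (1−w)·5 = w·1 + (1−w)·8.
Rearranging, 6·w − 3·(1−w) = 0.
The marginal rate of substitution is 3/6, so w = 3/(6+3) = 0.333.

w = 0.333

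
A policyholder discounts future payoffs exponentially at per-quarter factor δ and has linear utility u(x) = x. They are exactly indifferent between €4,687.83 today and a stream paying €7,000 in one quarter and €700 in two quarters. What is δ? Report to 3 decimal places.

Present value of the stream is 7000·δ + 700·δ². Indifference gives 7000δ + 700δ² = 4687.83.
That is, 700δ² + 7000δ − 4687.83 = 0, a quadratic in δ.
The positive root is δ = [−7000 + √(7000² + 4·700·4687.83)] / (2·700) = (−7000 + 7882.000)/1400 ≈ 0.630.

δ ≈ 0.630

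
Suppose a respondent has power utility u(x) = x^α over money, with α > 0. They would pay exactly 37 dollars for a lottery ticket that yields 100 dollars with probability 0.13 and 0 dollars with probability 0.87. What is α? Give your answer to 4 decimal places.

The lottery's expected utility is 0.13·u(100) + 0.87·u(0) = 0.13·100^α (since u(0) = 0 for α > 0).
Indifference: 37^α = 0.13·100^α, so (37/100)^α = 0.13.
α = ln(0.13) / ln(37/100) = -2.0402208/-0.9942523 ≈ 2.0520.

α ≈ 2.0520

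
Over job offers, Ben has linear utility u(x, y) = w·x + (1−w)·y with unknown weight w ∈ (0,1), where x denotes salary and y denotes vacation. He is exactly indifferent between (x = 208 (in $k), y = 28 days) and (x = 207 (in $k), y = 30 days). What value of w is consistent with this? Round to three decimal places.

u(208,28) = u(207,30) means w·208 + (1−w)·28 = w·207 + (1−w)·30.
w·(208−207) = (1−w)·(30−28), i.e. w·1 = (1−w)·2.
So w/(1−w) = 2/1 = 2.0000, giving w = 2/(1+2) = 0.667.

w = 0.667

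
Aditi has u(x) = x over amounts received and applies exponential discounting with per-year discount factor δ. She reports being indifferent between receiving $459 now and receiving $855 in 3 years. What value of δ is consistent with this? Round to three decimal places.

δ ≈ 0.813

The payoff in 3 years is discounted by δ^3, so u(459) = δ^3·u(855) and δ^3 = u(459)/u(855).
With u(x) = x: δ^3 = 459/855 = 0.53684.
Taking the cube root: δ = 0.53684^(1/3) ≈ 0.813.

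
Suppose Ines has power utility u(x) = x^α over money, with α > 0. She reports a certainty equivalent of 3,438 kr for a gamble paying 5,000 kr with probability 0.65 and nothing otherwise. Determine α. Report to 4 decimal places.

The lottery's expected utility is 0.65·u(5000) + 0.35·u(0) = 0.65·5000^α (since u(0) = 0 for α > 0).
Indifference: 3438^α = 0.65·5000^α, so (3438/5000)^α = 0.65.
Taking logs: α·ln(3438/5000) = ln(0.65), so α = -0.4307829 / -0.3745480 ≈ 1.1501.

α ≈ 1.1501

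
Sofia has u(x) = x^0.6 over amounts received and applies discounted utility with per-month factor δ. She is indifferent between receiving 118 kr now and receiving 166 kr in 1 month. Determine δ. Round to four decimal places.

Equating discounted utilities: u(118) = δ·u(166) ⇒ δ = u(118)/u(166).
With u(x) = x^0.6: δ = 118^0.6/166^0.6 = (118/166)^0.6 = 0.81483.

δ ≈ 0.8148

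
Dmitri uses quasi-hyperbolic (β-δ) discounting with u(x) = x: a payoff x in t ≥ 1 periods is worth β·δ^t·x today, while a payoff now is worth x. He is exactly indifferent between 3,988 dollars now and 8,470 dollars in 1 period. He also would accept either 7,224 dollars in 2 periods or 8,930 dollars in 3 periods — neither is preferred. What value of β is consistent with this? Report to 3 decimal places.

β ≈ 0.582

The second indifference involves only future payoffs, so β cancels: β·δ^2·7224 = β·δ^3·8930, giving δ = 7224/8930 = 0.80896.
Substituting δ into 3988 = β·δ·8470: β = 3988/(6851.879) ≈ 0.582.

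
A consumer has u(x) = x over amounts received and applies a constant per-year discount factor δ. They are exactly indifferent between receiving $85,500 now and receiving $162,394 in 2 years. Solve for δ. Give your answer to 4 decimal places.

δ ≈ 0.7256

Indifference means u(85500) = δ^2 · u(162394), so δ^2 = u(85500)/u(162394).
With u(x) = x: δ^2 = 85500/162394 = 0.52650.
Taking the square root: δ = 0.52650^(1/2) ≈ 0.7256.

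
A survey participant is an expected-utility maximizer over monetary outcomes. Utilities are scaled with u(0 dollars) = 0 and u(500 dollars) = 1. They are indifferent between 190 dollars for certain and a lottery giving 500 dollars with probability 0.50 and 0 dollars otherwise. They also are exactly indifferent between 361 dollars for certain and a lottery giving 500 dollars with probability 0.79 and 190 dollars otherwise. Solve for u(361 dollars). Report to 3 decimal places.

0.895

The first gamble pins u(190 dollars): it must equal 0.50·1 + 0.50·0 = 0.50.
Then u(361 dollars) = 0.79·u(500 dollars) + 0.21·u(190 dollars) = 0.79·1.00 + 0.21·0.50 = 0.8950.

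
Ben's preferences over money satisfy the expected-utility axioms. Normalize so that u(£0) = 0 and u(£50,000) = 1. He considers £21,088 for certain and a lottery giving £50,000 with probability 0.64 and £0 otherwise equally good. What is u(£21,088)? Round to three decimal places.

0.640

The indifference gives u(£21,088) = 0.64·u(£50,000) + 0.36·u(£0) = 0.64·1 + 0.36·0 = 0.64.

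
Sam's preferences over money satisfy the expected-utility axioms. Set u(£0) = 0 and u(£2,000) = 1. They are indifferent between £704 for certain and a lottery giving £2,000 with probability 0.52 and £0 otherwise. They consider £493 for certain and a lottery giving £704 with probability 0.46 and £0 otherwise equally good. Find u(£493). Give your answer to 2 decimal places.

0.24

The first gamble pins u(£704): it must equal 0.52·1 + 0.48·0 = 0.52.
Chaining: u(£493) = 0.46·0.52 + 0.54·0.00 = 0.2392.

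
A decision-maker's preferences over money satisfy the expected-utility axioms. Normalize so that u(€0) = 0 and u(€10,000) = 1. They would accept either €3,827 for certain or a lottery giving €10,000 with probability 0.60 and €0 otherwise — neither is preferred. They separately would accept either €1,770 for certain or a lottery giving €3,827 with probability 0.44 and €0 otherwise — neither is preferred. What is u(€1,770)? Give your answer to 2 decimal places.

First, u(€3,827) = 0.60·u(€10,000) + 0.40·u(€0) = 0.60.
The second indifference gives u(€1,770) = 0.44·u(€3,827) + 0.56·u(€0) = 0.44·0.60 + 0.56·0.00 = 0.2640.

0.26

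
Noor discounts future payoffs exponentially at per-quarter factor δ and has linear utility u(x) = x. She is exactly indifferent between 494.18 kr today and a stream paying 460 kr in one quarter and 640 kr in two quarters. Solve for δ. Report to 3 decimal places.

δ ≈ 0.590

Present value of the stream is 460·δ + 640·δ². Indifference gives 460δ + 640δ² = 494.18.
Rearranged: 640δ² + 460δ − 494.18 = 0.
By the quadratic formula (taking the positive root), δ = (−460 + √1476700.80) / 1280 ≈ 0.590.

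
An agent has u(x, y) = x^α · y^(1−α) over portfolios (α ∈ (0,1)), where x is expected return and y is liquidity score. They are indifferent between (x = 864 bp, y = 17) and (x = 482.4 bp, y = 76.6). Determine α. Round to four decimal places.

Set the two utilities equal: 864^α·17^(1−α) = 482.4^α·76.6^(1−α).
Rearrange to (864/482.4)^α = (76.6/17)^(1−α) and take logs: α·0.5827991 = (1−α)·1.5053837.
So α/(1−α) = (1.5053837)/(0.5827991) = 2.5830234, and α = 2.5830234/3.5830234 ≈ 0.7209.

α ≈ 0.7209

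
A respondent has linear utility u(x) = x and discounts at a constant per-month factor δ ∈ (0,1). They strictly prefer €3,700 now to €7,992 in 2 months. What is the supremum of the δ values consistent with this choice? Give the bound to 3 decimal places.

Under u(x) = x this choice says 3700 > δ^2·7992.
Hence δ^2 < 3700/7992 = 0.46296, and x ↦ x^(1/2) is increasing on (0,∞).
δ < 0.46296^(1/2) = 0.680.

δ < 0.680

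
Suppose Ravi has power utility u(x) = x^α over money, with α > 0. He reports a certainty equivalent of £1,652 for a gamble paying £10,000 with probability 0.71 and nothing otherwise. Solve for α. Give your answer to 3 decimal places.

α ≈ 0.190

Since u(0) = 0, the lottery's EU is 0.71·10000^α.
Indifference: 1652^α = 0.71·10000^α, so (1652/10000)^α = 0.71.
Take logs: α = ln 0.71 / ln(1652/10000) ≈ 0.19021.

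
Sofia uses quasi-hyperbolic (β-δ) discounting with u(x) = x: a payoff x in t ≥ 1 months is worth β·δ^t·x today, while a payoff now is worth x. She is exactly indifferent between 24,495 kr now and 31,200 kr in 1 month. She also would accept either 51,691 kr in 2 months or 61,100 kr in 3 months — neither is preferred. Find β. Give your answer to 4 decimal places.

β ≈ 0.9280

Both payoffs in the second observation are in the future, so β drops out: δ^2·51691 = δ^3·61100 ⇒ δ = 51691/61100 = 0.84601.
Now use the now-vs-future pair: 24495 = β·δ·31200 gives β = 24495/(0.84601·31200) ≈ 0.9280.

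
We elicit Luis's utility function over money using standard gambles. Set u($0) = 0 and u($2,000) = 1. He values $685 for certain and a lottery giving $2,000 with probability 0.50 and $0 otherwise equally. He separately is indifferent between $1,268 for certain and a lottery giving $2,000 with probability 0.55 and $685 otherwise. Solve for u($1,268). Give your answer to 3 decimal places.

0.775

From the first indifference, u($685) = 0.50·u($2,000) + 0.50·u($0) = 0.50·1 + 0.50·0 = 0.50.
Then u($1,268) = 0.55·u($2,000) + 0.45·u($685) = 0.55·1.00 + 0.45·0.50 = 0.7750.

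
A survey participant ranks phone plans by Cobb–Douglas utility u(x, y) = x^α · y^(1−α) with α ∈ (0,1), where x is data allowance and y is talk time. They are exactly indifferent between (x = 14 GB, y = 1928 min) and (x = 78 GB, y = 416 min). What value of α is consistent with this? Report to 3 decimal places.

The Cobb–Douglas utilities coincide, so 14^α·1928^(1−α) = 78^α·416^(1−α).
Taking logs: α·ln 14 + (1−α)·ln 1928 = α·ln 78 + (1−α)·ln 416, i.e. α·-1.717651 = (1−α)·-1.533553.
Thus α·(-3.251204) = -1.533553, so α = -1.533553/-3.251204 ≈ 0.472.

α ≈ 0.472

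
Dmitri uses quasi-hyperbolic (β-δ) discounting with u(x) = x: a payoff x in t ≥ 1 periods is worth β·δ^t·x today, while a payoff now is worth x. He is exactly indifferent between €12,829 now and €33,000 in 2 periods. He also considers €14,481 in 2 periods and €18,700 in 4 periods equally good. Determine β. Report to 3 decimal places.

β ≈ 0.502

Both payoffs in the second observation are in the future, so β drops out: δ^2·14481 = δ^4·18700 ⇒ δ^2 = 14481/18700 = 0.77439, so δ = 0.87999.
The first indifference: 12829 = β·δ^2·33000, so β = 12829/(δ^2·33000) = 12829/(0.77439·33000) ≈ 0.502.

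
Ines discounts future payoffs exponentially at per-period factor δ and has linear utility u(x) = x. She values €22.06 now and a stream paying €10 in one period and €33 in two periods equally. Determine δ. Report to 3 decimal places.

δ ≈ 0.680

Equating present values: 22.06 = 10δ + 33δ².
Rearranged: 33δ² + 10δ − 22.06 = 0.
δ = (−10 + √(10² + 4·33·22.06)) / (2·33) = (−10 + √3011.92) / 66 ≈ 0.680.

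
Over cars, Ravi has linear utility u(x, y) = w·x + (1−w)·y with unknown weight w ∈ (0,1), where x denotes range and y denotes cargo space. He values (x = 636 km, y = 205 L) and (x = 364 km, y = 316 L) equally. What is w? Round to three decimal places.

w = 0.290

Indifference: w·636 + (1−w)·205 = w·364 + (1−w)·316.
w·(636−364) = (1−w)·(316−205), i.e. w·272 = (1−w)·111.
Hence w = 111/(272+111) = 111/383 = 0.290.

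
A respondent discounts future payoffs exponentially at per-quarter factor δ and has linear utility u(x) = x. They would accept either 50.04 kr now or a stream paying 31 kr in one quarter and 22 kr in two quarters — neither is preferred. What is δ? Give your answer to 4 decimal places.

The stream is worth 31δ + 22δ² today, so 31δ + 22δ² = 50.04.
Rearranged: 22δ² + 31δ − 50.04 = 0.
δ = (−31 + √(31² + 4·22·50.04)) / (2·22) = (−31 + √5364.52) / 44 ≈ 0.9601.

δ ≈ 0.9601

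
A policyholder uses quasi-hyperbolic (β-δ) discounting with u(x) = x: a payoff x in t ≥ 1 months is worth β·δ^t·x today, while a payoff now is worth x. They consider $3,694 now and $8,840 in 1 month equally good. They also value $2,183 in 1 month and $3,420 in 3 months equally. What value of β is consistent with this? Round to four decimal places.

β ≈ 0.5230

The second indifference involves only future payoffs, so β cancels: β·δ^1·2183 = β·δ^3·3420, giving δ^2 = 2183/3420 = 0.63830, so δ = 0.79894.
Substituting δ into 3694 = β·δ·8840: β = 3694/(7062.624) ≈ 0.5230.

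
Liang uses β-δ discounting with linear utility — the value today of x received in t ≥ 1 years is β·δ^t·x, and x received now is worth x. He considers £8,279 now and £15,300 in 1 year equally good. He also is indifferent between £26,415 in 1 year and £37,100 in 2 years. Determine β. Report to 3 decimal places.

The second indifference involves only future payoffs, so β cancels: β·δ^1·26415 = β·δ^2·37100, giving δ = 26415/37100 = 0.71199.
Now use the now-vs-future pair: 8279 = β·δ·15300 gives β = 8279/(0.71199·15300) ≈ 0.760.

β ≈ 0.760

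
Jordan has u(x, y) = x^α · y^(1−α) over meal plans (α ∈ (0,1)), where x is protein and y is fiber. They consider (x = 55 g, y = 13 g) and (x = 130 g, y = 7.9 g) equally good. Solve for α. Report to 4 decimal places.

α ≈ 0.3667

The Cobb–Douglas utilities coincide, so 55^α·13^(1−α) = 130^α·7.9^(1−α).
(55/130)^α = (7.9/13)^(1−α); take logs: α·ln(55/130) = (1−α)·ln(7.9/13), i.e. α·-0.8602013 = (1−α)·-0.4980866.
So α/(1−α) = (-0.4980866)/(-0.8602013) = 0.5790349, and α = 0.5790349/1.5790349 ≈ 0.3667.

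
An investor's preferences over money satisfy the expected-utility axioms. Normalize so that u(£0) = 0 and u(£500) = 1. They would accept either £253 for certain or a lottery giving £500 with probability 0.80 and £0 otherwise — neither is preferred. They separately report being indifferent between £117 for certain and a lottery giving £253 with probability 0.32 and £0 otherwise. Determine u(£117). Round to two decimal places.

First, u(£253) = 0.80·u(£500) + 0.20·u(£0) = 0.80.
Then u(£117) = 0.32·u(£253) + 0.68·u(£0) = 0.32·0.80 + 0.68·0.00 = 0.2560.

0.26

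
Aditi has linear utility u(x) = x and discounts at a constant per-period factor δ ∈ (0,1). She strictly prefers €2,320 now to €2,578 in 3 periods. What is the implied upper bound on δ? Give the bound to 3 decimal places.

δ < 0.965

Under u(x) = x this choice says 2320 > δ^3·2578.
So δ^3 < 2320/2578 = 0.89992; taking the cube root of both positive sides preserves the inequality.
δ < (2320/2578)^(1/3) ≈ 0.965.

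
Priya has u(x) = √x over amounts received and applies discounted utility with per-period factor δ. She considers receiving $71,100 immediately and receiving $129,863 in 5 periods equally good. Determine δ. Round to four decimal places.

Equating discounted utilities: u(71100) = δ^5·u(129863) ⇒ δ^5 = u(71100)/u(129863).
Since u(x) = √x, δ^5 = √(71100/129863) = 0.73993.
So δ = 0.73993^(1/5) ≈ 0.9415.

δ ≈ 0.9415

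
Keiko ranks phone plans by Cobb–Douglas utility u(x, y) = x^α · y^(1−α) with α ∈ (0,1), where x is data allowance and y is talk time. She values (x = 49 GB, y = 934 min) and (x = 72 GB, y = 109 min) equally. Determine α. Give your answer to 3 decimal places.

Indifference: 49^α · 934^(1−α) = 72^α · 109^(1−α).
Rearrange to (49/72)^α = (109/934)^(1−α) and take logs: α·-0.384846 = (1−α)·-2.148129.
So α/(1−α) = (-2.148129)/(-0.384846) = 5.581789, and α = 5.581789/6.581789 ≈ 0.848.

α ≈ 0.848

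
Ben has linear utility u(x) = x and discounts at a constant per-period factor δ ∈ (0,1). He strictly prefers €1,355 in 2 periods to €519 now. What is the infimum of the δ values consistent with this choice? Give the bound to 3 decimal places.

Comparing present values: 519 < δ^2·1355.
Hence δ^2 > 519/1355 = 0.38303, and x ↦ x^(1/2) is increasing on (0,∞).
δ > 0.38303^(1/2) = 0.619.

δ > 0.619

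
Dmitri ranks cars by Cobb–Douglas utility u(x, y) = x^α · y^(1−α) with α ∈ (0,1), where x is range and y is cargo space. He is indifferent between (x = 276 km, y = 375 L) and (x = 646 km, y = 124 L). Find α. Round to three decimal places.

α ≈ 0.565

Indifference: 276^α · 375^(1−α) = 646^α · 124^(1−α).
Taking logs: α·ln 276 + (1−α)·ln 375 = α·ln 646 + (1−α)·ln 124, i.e. α·-0.850399 = (1−α)·-1.106644.
Thus α·(-1.957043) = -1.106644, so α = -1.106644/-1.957043 ≈ 0.565.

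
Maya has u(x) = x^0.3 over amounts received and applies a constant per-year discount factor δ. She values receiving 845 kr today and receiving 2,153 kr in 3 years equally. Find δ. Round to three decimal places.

Indifference means u(845) = δ^3 · u(2153), so δ^3 = u(845)/u(2153).
Since u(x) = x^0.3, δ^3 = (845/2153)^0.3 = 0.39248^0.3 = 0.75534.
Taking the cube root: δ = 0.75534^(1/3) ≈ 0.911.

δ ≈ 0.911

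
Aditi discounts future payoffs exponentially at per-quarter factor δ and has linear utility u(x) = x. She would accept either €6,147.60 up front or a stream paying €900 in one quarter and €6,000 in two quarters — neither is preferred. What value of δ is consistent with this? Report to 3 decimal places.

The stream is worth 900δ + 6000δ² today, so 900δ + 6000δ² = 6147.60.
That is, 6000δ² + 900δ − 6147.60 = 0, a quadratic in δ.
The positive root is δ = [−900 + √(900² + 4·6000·6147.60)] / (2·6000) = (−900 + 12180.000)/12000 ≈ 0.940.

δ ≈ 0.940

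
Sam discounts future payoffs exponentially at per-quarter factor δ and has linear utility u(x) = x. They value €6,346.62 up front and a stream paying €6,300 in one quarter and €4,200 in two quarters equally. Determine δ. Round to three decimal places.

δ ≈ 0.690

The stream is worth 6300δ + 4200δ² today, so 6300δ + 4200δ² = 6346.62.
That is, 4200δ² + 6300δ − 6346.62 = 0, a quadratic in δ.
By the quadratic formula (taking the positive root), δ = (−6300 + √146313216.00) / 8400 ≈ 0.690.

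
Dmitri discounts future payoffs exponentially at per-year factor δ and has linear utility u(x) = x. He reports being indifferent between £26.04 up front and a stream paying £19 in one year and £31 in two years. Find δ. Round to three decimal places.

δ ≈ 0.660

Present value of the stream is 19·δ + 31·δ². Indifference gives 19δ + 31δ² = 26.04.
That is, 31δ² + 19δ − 26.04 = 0, a quadratic in δ.
The positive root is δ = [−19 + √(19² + 4·31·26.04)] / (2·31) = (−19 + 59.916)/62 ≈ 0.660.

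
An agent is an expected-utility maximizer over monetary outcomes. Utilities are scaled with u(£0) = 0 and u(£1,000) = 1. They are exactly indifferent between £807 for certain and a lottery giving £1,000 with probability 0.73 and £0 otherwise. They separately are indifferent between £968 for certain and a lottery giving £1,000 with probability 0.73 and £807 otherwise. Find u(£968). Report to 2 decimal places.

The first gamble pins u(£807): it must equal 0.73·1 + 0.27·0 = 0.73.
Then u(£968) = 0.73·u(£1,000) + 0.27·u(£807) = 0.73·1.00 + 0.27·0.73 = 0.9271.

0.93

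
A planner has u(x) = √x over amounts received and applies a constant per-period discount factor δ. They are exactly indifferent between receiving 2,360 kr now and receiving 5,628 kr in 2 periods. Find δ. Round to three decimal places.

Equating discounted utilities: u(2360) = δ^2·u(5628) ⇒ δ^2 = u(2360)/u(5628).
Since u(x) = √x, δ^2 = √(2360/5628) = 0.64756.
So δ = 0.64756^(1/2) ≈ 0.805.

δ ≈ 0.805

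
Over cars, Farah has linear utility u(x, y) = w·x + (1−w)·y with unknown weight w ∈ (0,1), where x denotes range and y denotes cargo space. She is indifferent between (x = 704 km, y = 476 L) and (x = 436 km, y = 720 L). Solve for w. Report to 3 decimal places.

Equating utilities: w·704 + (1−w)·476 = w·436 + (1−w)·720.
Rearranging, 268·w − 244·(1−w) = 0.
So w/(1−w) = 244/268 = 0.9104, giving w = 244/(268+244) = 0.477.

w = 0.477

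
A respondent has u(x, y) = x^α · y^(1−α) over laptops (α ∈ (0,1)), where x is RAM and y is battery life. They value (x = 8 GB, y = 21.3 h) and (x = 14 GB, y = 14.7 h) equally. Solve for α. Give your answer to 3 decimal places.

α ≈ 0.399

Set the two utilities equal: 8^α·21.3^(1−α) = 14^α·14.7^(1−α).
Rearrange to (8/14)^α = (14.7/21.3)^(1−α) and take logs: α·-0.559616 = (1−α)·-0.370860.
Thus α·(-0.930476) = -0.370860, so α = -0.370860/-0.930476 ≈ 0.399.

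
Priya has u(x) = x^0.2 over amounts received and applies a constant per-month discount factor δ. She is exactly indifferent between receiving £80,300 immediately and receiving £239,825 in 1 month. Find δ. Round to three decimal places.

Indifference means u(80300) = δ · u(239825), so δ = u(80300)/u(239825).
With u(x) = x^0.2: δ = 80300^0.2/239825^0.2 = (80300/239825)^0.2 = 0.80346.

δ ≈ 0.803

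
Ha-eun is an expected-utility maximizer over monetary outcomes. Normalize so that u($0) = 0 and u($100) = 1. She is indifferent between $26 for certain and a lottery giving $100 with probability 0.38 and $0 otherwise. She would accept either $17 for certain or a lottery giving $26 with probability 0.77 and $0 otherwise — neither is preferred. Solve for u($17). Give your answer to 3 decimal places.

From the first indifference, u($26) = 0.38·u($100) + 0.62·u($0) = 0.38·1 + 0.62·0 = 0.38.
Chaining: u($17) = 0.77·0.38 + 0.23·0.00 = 0.2926.

0.293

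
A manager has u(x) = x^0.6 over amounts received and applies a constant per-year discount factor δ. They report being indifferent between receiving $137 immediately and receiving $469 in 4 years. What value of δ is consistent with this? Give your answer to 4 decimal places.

δ ≈ 0.8314

Equating discounted utilities: u(137) = δ^4·u(469) ⇒ δ^4 = u(137)/u(469).
With u(x) = x^0.6: δ^4 = 137^0.6/469^0.6 = (137/469)^0.6 = 0.47789.
Taking the 4th root: δ = 0.47789^(1/4) ≈ 0.8314.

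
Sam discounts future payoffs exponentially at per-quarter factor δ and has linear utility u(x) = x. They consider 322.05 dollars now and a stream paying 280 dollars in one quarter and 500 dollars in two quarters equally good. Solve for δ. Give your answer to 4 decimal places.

Equating present values: 322.05 = 280δ + 500δ².
So 500δ² + 280δ − 322.05 = 0.
By the quadratic formula (taking the positive root), δ = (−280 + √722500.00) / 1000 ≈ 0.5700.

δ ≈ 0.5700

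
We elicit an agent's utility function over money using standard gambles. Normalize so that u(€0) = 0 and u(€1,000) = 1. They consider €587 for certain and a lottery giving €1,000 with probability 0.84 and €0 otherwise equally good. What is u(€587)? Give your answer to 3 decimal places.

0.840

u(€587) equals the lottery's expected utility: 0.84·1 + 0.16·0 = 0.84.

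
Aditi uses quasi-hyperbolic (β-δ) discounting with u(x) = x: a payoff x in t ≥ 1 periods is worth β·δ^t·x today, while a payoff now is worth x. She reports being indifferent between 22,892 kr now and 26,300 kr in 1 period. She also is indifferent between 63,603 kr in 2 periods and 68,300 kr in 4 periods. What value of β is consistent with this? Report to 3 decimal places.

From the later pair, β·δ^2·63603 = β·δ^4·68300; dividing through, δ^2 = 63603/68300 = 0.93123, so δ = 0.96500.
Now use the now-vs-future pair: 22892 = β·δ·26300 gives β = 22892/(0.96500·26300) ≈ 0.902.

β ≈ 0.902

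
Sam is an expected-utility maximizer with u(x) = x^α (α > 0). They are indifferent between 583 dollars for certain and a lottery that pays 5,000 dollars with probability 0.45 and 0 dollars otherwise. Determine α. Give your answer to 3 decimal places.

Since u(0) = 0, the lottery's EU is 0.45·5000^α.
Equating: 583^α = 0.45·5000^α, i.e. 0.1166^α = 0.45.
α = ln(0.45) / ln(583/5000) = -0.798508/-2.149006 ≈ 0.372.

α ≈ 0.372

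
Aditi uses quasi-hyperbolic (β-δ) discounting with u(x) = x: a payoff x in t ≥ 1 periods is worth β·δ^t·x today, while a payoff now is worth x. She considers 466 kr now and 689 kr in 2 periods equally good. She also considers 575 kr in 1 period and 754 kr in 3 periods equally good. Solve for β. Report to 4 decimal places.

β ≈ 0.8869

The second indifference involves only future payoffs, so β cancels: β·δ^1·575 = β·δ^3·754, giving δ^2 = 575/754 = 0.76260, so δ = 0.87327.
Now use the now-vs-future pair: 466 = β·δ^2·689 gives β = 466/(0.76260·689) ≈ 0.8869.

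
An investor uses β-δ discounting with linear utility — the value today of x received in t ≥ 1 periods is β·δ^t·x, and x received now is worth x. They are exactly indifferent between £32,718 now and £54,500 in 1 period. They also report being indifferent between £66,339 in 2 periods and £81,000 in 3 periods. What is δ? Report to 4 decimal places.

The second indifference involves only future payoffs, so β cancels: β·δ^2·66339 = β·δ^3·81000, giving δ = 66339/81000 = 0.81900.

δ ≈ 0.8190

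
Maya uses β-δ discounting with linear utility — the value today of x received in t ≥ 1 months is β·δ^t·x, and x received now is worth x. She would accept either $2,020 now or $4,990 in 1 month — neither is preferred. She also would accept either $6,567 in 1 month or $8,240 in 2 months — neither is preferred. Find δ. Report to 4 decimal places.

δ ≈ 0.7970

From the later pair, β·δ^1·6567 = β·δ^2·8240; dividing through, δ = 6567/8240 = 0.79697.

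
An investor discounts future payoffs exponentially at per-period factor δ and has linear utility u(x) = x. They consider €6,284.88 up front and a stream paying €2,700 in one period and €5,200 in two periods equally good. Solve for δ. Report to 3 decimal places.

δ ≈ 0.870

The stream is worth 2700δ + 5200δ² today, so 2700δ + 5200δ² = 6284.88.
Rearranged: 5200δ² + 2700δ − 6284.88 = 0.
By the quadratic formula (taking the positive root), δ = (−2700 + √138015504.00) / 10400 ≈ 0.870.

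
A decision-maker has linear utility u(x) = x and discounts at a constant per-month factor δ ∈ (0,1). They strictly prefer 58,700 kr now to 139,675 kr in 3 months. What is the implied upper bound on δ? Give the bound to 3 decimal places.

Comparing present values: 58700 > δ^3·139675.
Dividing by 139675: δ^3 < 0.42026. Both sides are positive, so the cube root keeps the direction.
δ < (58700/139675)^(1/3) ≈ 0.749.

δ < 0.749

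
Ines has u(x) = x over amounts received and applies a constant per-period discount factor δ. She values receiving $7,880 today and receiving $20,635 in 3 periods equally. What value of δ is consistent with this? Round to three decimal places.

Indifference means u(7880) = δ^3 · u(20635), so δ^3 = u(7880)/u(20635).
With u(x) = x: δ^3 = 7880/20635 = 0.38188.
Taking the cube root: δ = 0.38188^(1/3) ≈ 0.726.

δ ≈ 0.726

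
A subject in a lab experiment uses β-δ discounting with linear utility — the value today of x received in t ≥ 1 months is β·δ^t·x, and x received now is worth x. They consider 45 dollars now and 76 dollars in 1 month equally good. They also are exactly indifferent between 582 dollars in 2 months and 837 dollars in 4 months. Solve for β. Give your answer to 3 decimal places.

β ≈ 0.710

Both payoffs in the second observation are in the future, so β drops out: δ^2·582 = δ^4·837 ⇒ δ^2 = 582/837 = 0.69534, so δ = 0.83387.
Now use the now-vs-future pair: 45 = β·δ·76 gives β = 45/(0.83387·76) ≈ 0.710.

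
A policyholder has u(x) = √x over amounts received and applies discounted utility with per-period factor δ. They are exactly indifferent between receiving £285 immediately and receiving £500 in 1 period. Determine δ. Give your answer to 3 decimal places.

Equating discounted utilities: u(285) = δ·u(500) ⇒ δ = u(285)/u(500).
Since u(x) = √x, δ = √(285/500) = 0.75498.

δ ≈ 0.755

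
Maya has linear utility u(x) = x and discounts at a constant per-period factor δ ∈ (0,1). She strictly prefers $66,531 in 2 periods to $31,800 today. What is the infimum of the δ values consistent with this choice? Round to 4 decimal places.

Comparing present values: 31800 < δ^2·66531.
Dividing by 66531: δ^2 > 0.47797. Both sides are positive, so the square root keeps the direction.
δ > 0.47797^(1/2) = 0.6914.

δ > 0.6914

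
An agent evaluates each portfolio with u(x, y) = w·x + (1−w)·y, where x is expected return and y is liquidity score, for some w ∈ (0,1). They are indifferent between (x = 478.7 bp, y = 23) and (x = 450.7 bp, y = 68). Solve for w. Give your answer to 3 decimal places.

w = 0.616

Indifference: w·478.7 + (1−w)·23 = w·450.7 + (1−w)·68.
w·(478.7−450.7) = (1−w)·(68−23), i.e. w·28 = (1−w)·45.
So w/(1−w) = 45/28 = 1.6071, giving w = 45/(28+45) = 0.616.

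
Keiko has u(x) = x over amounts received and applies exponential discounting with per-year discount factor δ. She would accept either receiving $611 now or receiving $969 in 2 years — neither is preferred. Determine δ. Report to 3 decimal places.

Indifference means u(611) = δ^2 · u(969), so δ^2 = u(611)/u(969).
With u(x) = x: δ^2 = 611/969 = 0.63055.
So δ = 0.63055^(1/2) ≈ 0.794.

δ ≈ 0.794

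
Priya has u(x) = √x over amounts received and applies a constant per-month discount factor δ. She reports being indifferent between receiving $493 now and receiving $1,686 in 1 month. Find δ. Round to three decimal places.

Indifference means u(493) = δ · u(1686), so δ = u(493)/u(1686).
With u(x) = √x: δ = √493/√1686 = √(493/1686) = 0.54075.

δ ≈ 0.541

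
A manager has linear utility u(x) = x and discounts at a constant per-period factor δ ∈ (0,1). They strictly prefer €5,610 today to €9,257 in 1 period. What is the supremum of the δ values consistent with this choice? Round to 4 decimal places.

The preference means 5610 > δ·9257.
Dividing through by 9257 gives δ < 0.60603.

δ < 0.6060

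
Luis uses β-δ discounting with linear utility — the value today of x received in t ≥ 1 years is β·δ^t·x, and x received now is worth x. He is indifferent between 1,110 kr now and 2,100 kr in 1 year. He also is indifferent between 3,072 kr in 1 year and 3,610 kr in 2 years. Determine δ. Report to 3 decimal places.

The second indifference involves only future payoffs, so β cancels: β·δ^1·3072 = β·δ^2·3610, giving δ = 3072/3610 = 0.85097.

δ ≈ 0.851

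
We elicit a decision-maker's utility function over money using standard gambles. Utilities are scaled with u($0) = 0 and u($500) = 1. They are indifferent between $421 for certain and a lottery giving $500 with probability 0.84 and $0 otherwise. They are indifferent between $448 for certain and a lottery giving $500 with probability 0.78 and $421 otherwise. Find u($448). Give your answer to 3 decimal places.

The first gamble pins u($421): it must equal 0.84·1 + 0.16·0 = 0.84.
Then u($448) = 0.78·u($500) + 0.22·u($421) = 0.78·1.00 + 0.22·0.84 = 0.9648.

0.965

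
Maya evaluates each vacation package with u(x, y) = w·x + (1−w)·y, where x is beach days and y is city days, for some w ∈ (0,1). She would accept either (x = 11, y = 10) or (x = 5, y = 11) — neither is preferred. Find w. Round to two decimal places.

w = 0.14

u(11,10) = u(5,11) means w·11 + (1−w)·10 = w·5 + (1−w)·11.
Rearranging, 6·w − 1·(1−w) = 0.
Hence w = 1/(6+1) = 1/7 = 0.14.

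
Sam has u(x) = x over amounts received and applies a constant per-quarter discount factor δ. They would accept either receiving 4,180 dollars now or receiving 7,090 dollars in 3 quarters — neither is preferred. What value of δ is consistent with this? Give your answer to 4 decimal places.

The payoff in 3 quarters is discounted by δ^3, so u(4180) = δ^3·u(7090) and δ^3 = u(4180)/u(7090).
With u(x) = x: δ^3 = 4180/7090 = 0.58956.
So δ = 0.58956^(1/3) ≈ 0.8385.

δ ≈ 0.8385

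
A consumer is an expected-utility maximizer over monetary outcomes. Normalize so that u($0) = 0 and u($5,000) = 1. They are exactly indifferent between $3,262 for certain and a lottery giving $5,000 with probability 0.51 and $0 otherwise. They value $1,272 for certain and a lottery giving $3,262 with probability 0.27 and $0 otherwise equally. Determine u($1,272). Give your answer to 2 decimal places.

From the first indifference, u($3,262) = 0.51·u($5,000) + 0.49·u($0) = 0.51·1 + 0.49·0 = 0.51.
Then u($1,272) = 0.27·u($3,262) + 0.73·u($0) = 0.27·0.51 + 0.73·0.00 = 0.1377.

0.14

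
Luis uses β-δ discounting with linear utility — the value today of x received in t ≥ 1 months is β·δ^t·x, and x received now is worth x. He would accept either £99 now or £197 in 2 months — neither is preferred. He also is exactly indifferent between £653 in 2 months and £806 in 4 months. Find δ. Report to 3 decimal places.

δ ≈ 0.900

From the later pair, β·δ^2·653 = β·δ^4·806; dividing through, δ^2 = 653/806 = 0.81017, so δ = 0.90010.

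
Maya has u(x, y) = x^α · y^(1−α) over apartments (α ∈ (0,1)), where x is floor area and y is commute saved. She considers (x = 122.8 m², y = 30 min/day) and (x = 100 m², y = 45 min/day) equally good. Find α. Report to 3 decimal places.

Set the two utilities equal: 122.8^α·30^(1−α) = 100^α·45^(1−α).
Rearrange to (122.8/100)^α = (45/30)^(1−α) and take logs: α·0.205387 = (1−α)·0.405465.
Thus α·(0.610852) = 0.405465, so α = 0.405465/0.610852 ≈ 0.664.

α ≈ 0.664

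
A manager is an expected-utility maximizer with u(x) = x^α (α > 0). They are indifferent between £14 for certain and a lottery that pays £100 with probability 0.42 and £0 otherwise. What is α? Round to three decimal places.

The lottery's expected utility is 0.42·u(100) + 0.58·u(0) = 0.42·100^α (since u(0) = 0 for α > 0).
Indifference: 14^α = 0.42·100^α, so (14/100)^α = 0.42.
Take logs: α = ln 0.42 / ln(14/100) ≈ 0.44123.

α ≈ 0.441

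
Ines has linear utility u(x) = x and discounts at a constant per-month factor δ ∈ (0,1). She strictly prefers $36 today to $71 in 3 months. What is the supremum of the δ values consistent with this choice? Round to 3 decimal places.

The preference means 36 > δ^3·71.
Dividing by 71: δ^3 < 0.50704. Both sides are positive, so the cube root keeps the direction.
δ < 0.50704^(1/3) = 0.797.

δ < 0.797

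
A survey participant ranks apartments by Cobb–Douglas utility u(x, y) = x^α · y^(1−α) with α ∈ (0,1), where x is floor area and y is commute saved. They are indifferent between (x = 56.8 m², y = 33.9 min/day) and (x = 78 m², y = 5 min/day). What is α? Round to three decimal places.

α ≈ 0.858

Set the two utilities equal: 56.8^α·33.9^(1−α) = 78^α·5^(1−α).
Rearrange to (56.8/78)^α = (5/33.9)^(1−α) and take logs: α·-0.317173 = (1−α)·-1.913977.
Thus α·(-2.231150) = -1.913977, so α = -1.913977/-2.231150 ≈ 0.858.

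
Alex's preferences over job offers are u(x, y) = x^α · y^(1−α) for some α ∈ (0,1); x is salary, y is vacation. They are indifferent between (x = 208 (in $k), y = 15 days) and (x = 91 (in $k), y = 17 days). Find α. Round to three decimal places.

α ≈ 0.131

The Cobb–Douglas utilities coincide, so 208^α·15^(1−α) = 91^α·17^(1−α).
(208/91)^α = (17/15)^(1−α); take logs: α·ln(208/91) = (1−α)·ln(17/15), i.e. α·0.826679 = (1−α)·0.125163.
With A = 0.826679 and B = 0.125163: α·A = (1−α)·B, so α = B/(A+B) = 0.125163/0.951842 ≈ 0.131.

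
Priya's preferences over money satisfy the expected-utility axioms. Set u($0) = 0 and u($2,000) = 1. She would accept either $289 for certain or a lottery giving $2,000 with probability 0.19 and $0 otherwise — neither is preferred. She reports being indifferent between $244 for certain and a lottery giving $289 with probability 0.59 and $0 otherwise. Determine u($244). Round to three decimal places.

0.112

From the first indifference, u($289) = 0.19·u($2,000) + 0.81·u($0) = 0.19·1 + 0.81·0 = 0.19.
Then u($244) = 0.59·u($289) + 0.41·u($0) = 0.59·0.19 + 0.41·0.00 = 0.1121.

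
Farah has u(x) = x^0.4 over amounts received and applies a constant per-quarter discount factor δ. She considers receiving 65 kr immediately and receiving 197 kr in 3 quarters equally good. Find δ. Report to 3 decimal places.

δ ≈ 0.863

Indifference means u(65) = δ^3 · u(197), so δ^3 = u(65)/u(197).
Since u(x) = x^0.4, δ^3 = (65/197)^0.4 = 0.32995^0.4 = 0.64177.
Hence δ = (0.64177)^(1/3) = 0.86257.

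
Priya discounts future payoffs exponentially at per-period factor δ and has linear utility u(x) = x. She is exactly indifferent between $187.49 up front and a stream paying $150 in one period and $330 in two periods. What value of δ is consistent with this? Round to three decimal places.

δ ≈ 0.560

Present value of the stream is 150·δ + 330·δ². Indifference gives 150δ + 330δ² = 187.49.
So 330δ² + 150δ − 187.49 = 0.
By the quadratic formula (taking the positive root), δ = (−150 + √269986.80) / 660 ≈ 0.560.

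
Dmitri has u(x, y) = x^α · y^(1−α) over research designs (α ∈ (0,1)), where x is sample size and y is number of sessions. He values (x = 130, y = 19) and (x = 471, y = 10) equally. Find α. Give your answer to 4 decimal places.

Indifference: 130^α · 19^(1−α) = 471^α · 10^(1−α).
Rearrange to (130/471)^α = (10/19)^(1−α) and take logs: α·-1.2873236 = (1−α)·-0.6418539.
Thus α·(-1.9291775) = -0.6418539, so α = -0.6418539/-1.9291775 ≈ 0.3327.

α ≈ 0.3327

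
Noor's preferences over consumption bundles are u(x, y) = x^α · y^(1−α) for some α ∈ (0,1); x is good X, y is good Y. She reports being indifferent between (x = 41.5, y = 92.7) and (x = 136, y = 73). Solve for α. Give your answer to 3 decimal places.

Set the two utilities equal: 41.5^α·92.7^(1−α) = 136^α·73^(1−α).
(41.5/136)^α = (73/92.7)^(1−α); take logs: α·ln(41.5/136) = (1−α)·ln(73/92.7), i.e. α·-1.186961 = (1−α)·-0.238909.
So α/(1−α) = (-0.238909)/(-1.186961) = 0.201278, and α = 0.201278/1.201278 ≈ 0.168.

α ≈ 0.168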